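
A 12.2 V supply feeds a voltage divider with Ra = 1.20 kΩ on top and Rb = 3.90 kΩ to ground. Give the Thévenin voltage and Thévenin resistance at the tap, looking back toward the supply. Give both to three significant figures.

V_th = 9.33 V, R_th = 918 Ω

V_th is the open-circuit tap voltage: 12.2 × 3.90/(1.20 + 3.90) = 9.33 V.
With the supply zeroed, Ra and Rb appear in parallel from the tap: R_th = Ra‖Rb = (1.20 × 3.90)/5.100 = 918 Ω.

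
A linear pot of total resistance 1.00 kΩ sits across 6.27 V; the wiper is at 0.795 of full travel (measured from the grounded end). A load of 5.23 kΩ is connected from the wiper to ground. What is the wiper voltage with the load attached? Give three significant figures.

V ≈ 4.83 V

The wiper splits the pot into (1−α)R = 205.0 Ω above and αR = 795.0 Ω below.
Lower section ‖ load = 690.1 Ω.
V_wiper = 6.27 × 690.1/(205.0 + 690.1) = 4.83 V.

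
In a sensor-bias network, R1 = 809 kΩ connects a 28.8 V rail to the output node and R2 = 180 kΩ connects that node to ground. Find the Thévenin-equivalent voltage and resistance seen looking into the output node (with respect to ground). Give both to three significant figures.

V_th = 5.24 V, R_th = 147 kΩ

V_th is the open-circuit tap voltage: 28.8 × 180/(809 + 180) = 5.24 V.
With the supply zeroed, R1 and R2 appear in parallel from the tap: R_th = R1‖R2 = (809 × 180)/989.0 = 147 kΩ.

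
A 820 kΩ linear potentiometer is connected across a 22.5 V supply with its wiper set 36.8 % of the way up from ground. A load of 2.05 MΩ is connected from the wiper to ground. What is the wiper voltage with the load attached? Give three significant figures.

V ≈ 7.58 V

The wiper splits the pot into (1−α)R = 518.2 kΩ above and αR = 301.8 kΩ below.
Lower section ‖ load = 263.0 kΩ.
V_wiper = 22.5 × 263.0/(518.2 + 263.0) = 7.58 V.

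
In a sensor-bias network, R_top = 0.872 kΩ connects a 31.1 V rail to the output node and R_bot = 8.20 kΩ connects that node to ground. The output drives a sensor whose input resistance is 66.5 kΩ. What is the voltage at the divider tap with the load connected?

The load sits in parallel with R_bot: R_bot‖R_L = (8200 × 66500) / (8200 + 66500) = 7300 Ω.
V_out = 31.1 × 7300 / (872 + 7300) = 31.1 × 7300/8172 = 27.8 V.
(Unloaded it would have been 28.1 V.)

V_out ≈ 27.8 V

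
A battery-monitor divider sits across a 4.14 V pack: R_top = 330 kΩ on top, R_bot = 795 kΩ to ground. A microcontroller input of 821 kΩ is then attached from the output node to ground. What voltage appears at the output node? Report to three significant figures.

The load sits in parallel with R_bot: R_bot‖R_L = (795 × 821) / (795 + 821) = 403.9 kΩ.
V_out = 4.14 × 403.9 / (330 + 403.9) = 4.14 × 403.9/733.9 = 2.28 V.
(Unloaded it would have been 2.93 V.)

V_out ≈ 2.28 V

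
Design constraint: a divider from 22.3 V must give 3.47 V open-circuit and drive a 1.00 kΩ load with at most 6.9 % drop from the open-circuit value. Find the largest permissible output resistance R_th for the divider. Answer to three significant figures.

Loading drop = R_th/(R_th + R_L) ≤ 0.0690, so R_th ≤ R_L · ε/(1−ε) = 1.00 kΩ × 0.0690/0.9310 = 74.1 Ω.

R_th ≤ 74.1 Ω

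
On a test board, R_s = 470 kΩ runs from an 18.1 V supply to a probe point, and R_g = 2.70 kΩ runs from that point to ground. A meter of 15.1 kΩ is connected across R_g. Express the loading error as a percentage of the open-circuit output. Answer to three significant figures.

15.1 %

Unloaded V = 18.1 × 2.70/472.7 = 0.1034 V.
Loaded: R_g‖R_L = 2.290 kΩ, giving V = 18.1 × 2.290/472.3 = 0.08778 V.
Drop = (0.1034 − 0.08778) / 0.1034 = 15.1 %.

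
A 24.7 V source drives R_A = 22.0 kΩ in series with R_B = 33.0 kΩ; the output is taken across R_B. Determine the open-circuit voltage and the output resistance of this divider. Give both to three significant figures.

V_th is the open-circuit tap voltage: 24.7 × 33.0/(22.0 + 33.0) = 14.8 V.
With the supply zeroed, R_A and R_B appear in parallel from the tap: R_th = R_A‖R_B = (22.0 × 33.0)/55.00 = 13.2 kΩ.

V_th = 14.8 V, R_th = 13.2 kΩ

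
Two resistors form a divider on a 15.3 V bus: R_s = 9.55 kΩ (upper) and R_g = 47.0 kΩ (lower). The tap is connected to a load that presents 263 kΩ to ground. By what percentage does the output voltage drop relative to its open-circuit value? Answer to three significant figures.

2.93 %

The divider's output (Thévenin) resistance is R_s‖R_g = 7.937 kΩ.
Fractional drop under load = R_th/(R_th + R_L) = 7.937 / (7.937 + 263) = 0.02930.
So the output falls by 2.93 %.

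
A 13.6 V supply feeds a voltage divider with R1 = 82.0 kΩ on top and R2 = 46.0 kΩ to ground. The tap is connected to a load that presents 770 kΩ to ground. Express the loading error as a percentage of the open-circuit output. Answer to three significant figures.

3.69 %

The divider's output (Thévenin) resistance is R1‖R2 = 29.47 kΩ.
Fractional drop under load = R_th/(R_th + R_L) = 29.47 / (29.47 + 770) = 0.03686.
So the output falls by 3.69 %.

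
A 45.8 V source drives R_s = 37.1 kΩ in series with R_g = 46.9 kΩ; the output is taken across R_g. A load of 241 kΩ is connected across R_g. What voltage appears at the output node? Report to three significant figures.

The load sits in parallel with R_g: R_g‖R_L = (46.9 × 241) / (46.9 + 241) = 39.26 kΩ.
V_out = 45.8 × 39.26 / (37.1 + 39.26) = 45.8 × 39.26/76.36 = 23.5 V.

V_out ≈ 23.5 V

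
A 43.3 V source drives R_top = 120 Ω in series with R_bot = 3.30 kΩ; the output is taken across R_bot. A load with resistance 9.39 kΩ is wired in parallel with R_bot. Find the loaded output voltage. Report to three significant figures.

V_out ≈ 41.3 V

The load sits in parallel with R_bot: R_bot‖R_L = (3300 × 9390) / (3300 + 9390) = 2442 Ω.
V_out = 43.3 × 2442 / (120 + 2442) = 43.3 × 2442/2562 = 41.3 V.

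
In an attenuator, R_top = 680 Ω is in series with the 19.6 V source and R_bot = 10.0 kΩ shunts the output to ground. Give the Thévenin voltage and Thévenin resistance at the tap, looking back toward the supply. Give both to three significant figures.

V_th is the open-circuit tap voltage: 19.6 × 10000/(680 + 10000) = 18.4 V.
With the supply zeroed, R_top and R_bot appear in parallel from the tap: R_th = R_top‖R_bot = (680 × 10000)/10680 = 637 Ω.

V_th = 18.4 V, R_th = 637 Ω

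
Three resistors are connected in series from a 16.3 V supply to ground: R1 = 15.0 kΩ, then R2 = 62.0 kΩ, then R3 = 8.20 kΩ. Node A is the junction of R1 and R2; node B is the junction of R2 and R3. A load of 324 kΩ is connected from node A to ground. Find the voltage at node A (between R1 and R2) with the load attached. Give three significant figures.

Below node A the series string R2+R3 = 70.20 kΩ sits in parallel with the 324 kΩ load: 57.70 kΩ.
V_A = 16.3 × 57.70/(15.0 + 57.70) = 12.9 V.

V ≈ 12.9 V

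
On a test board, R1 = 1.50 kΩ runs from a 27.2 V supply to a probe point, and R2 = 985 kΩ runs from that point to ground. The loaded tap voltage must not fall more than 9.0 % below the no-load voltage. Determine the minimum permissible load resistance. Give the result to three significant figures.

R_L(min) ≈ 15.1 kΩ

Output resistance R_th = R1‖R2 = (1.50 × 985)/986.5 = 1.498 kΩ.
The fractional drop is R_th/(R_th + R_L); requiring this ≤ 0.0900 gives R_L ≥ R_th(1/0.0900 − 1) = 1.498 × 10.11 = 15.1 kΩ.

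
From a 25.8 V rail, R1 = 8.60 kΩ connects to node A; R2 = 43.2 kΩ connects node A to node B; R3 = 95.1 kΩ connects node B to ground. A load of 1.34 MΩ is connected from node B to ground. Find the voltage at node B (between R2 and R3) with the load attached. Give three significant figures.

V ≈ 16.3 V

At node B, R3 is in parallel with the load: R3‖R_L = 88.80 kΩ.
Below node A the resistance is R2 + (R3‖R_L) = 132.0 kΩ, so V_A = 25.8 × 132.0/140.6 = 24.22 V.
Then V_B = V_A × (R3‖R_L)/(R2 + R3‖R_L) = 24.22 × 88.80/132.0 = 16.3 V.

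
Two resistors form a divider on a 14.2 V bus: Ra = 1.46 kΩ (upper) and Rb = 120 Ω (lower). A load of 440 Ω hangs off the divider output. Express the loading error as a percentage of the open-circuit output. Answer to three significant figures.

20.1 %

The divider's output (Thévenin) resistance is Ra‖Rb = 110.9 Ω.
Fractional drop under load = R_th/(R_th + R_L) = 110.9 / (110.9 + 440) = 0.2013.
So the output falls by 20.1 %.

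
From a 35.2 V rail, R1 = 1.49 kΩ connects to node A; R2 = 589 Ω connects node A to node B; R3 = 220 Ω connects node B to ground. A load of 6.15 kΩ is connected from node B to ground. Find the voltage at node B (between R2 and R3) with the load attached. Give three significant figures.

At node B, R3 is in parallel with the load: R3‖R_L = 212.4 Ω.
Below node A the resistance is R2 + (R3‖R_L) = 801.4 Ω, so V_A = 35.2 × 801.4/2291 = 12.31 V.
Then V_B = V_A × (R3‖R_L)/(R2 + R3‖R_L) = 12.31 × 212.4/801.4 = 3.26 V.

V ≈ 3.26 V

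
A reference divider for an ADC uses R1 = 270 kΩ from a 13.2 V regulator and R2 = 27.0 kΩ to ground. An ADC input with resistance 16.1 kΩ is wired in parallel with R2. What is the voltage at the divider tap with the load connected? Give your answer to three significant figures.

V_out ≈ 0.475 V

The load sits in parallel with R2: R2‖R_L = (27.0 × 16.1) / (27.0 + 16.1) = 10.09 kΩ.
V_out = 13.2 × 10.09 / (270 + 10.09) = 13.2 × 10.09/280.1 = 0.475 V.
(Unloaded it would have been 1.20 V.)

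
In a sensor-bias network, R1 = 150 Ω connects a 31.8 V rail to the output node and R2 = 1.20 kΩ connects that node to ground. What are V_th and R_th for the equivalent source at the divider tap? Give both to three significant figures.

V_th is the open-circuit tap voltage: 31.8 × 1200/(150 + 1200) = 28.3 V.
With the supply zeroed, R1 and R2 appear in parallel from the tap: R_th = R1‖R2 = (150 × 1200)/1350 = 133 Ω.

V_th = 28.3 V, R_th = 133 Ω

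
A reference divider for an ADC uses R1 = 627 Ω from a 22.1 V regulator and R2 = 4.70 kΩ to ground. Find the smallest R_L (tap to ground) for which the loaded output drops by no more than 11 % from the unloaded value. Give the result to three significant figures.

Output resistance R_th = R1‖R2 = (627 × 4700)/5327 = 553.2 Ω.
The fractional drop is R_th/(R_th + R_L); requiring this ≤ 0.110 gives R_L ≥ R_th(1/0.110 − 1) = 553.2 × 8.091 = 4.48 kΩ.

R_L(min) ≈ 4.48 kΩ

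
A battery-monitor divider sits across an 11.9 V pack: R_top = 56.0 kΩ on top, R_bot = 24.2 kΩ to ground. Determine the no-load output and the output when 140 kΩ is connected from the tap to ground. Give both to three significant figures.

Unloaded: 3.59 V; loaded: 3.20 V

Open-circuit: V = 11.9 × 24.2/(56.0 + 24.2) = 3.59 V.
With the load, R_bot becomes R_bot‖R_L = 20.63 kΩ, so V = 11.9 × 20.63/76.63 = 3.20 V.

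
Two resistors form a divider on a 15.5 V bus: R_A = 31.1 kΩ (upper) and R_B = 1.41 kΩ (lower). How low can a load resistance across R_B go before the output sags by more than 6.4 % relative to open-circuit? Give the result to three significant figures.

R_L(min) ≈ 19.7 kΩ

Output resistance R_th = R_A‖R_B = (31.1 × 1.41)/32.51 = 1.349 kΩ.
The fractional drop is R_th/(R_th + R_L); requiring this ≤ 0.0640 gives R_L ≥ R_th(1/0.0640 − 1) = 1.349 × 14.62 = 19.7 kΩ.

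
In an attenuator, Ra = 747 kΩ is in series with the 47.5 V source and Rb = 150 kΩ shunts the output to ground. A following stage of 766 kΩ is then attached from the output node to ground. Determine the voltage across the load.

The load sits in parallel with Rb: Rb‖R_L = (150 × 766) / (150 + 766) = 125.4 kΩ.
V_out = 47.5 × 125.4 / (747 + 125.4) = 47.5 × 125.4/872.4 = 6.83 V.

V_out ≈ 6.83 V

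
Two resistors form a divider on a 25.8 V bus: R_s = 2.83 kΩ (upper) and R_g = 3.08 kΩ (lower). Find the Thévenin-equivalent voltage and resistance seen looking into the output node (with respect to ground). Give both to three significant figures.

V_th is the open-circuit tap voltage: 25.8 × 3.08/(2.83 + 3.08) = 13.4 V.
With the supply zeroed, R_s and R_g appear in parallel from the tap: R_th = R_s‖R_g = (2.83 × 3.08)/5.910 = 1.47 kΩ.

V_th = 13.4 V, R_th = 1.47 kΩ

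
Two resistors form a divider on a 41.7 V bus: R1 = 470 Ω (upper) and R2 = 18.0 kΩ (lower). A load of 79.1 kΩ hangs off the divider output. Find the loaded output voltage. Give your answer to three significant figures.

V_out ≈ 40.4 V

The load sits in parallel with R2: R2‖R_L = (18000 × 79100) / (18000 + 79100) = 14660 Ω.
V_out = 41.7 × 14660 / (470 + 14660) = 41.7 × 14660/15130 = 40.4 V.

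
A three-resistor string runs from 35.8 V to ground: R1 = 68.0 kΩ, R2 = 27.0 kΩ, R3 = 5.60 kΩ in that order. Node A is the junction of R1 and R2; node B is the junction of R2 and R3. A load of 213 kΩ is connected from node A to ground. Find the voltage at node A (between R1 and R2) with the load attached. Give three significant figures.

Below node A the series string R2+R3 = 32.60 kΩ sits in parallel with the 213 kΩ load: 28.27 kΩ.
V_A = 35.8 × 28.27/(68.0 + 28.27) = 10.5 V.

V ≈ 10.5 V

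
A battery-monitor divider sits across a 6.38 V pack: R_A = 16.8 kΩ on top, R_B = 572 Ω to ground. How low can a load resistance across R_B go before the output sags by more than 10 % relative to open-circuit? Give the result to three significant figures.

Output resistance R_th = R_A‖R_B = (16800 × 572)/17370 = 553.2 Ω.
The fractional drop is R_th/(R_th + R_L); requiring this ≤ 0.100 gives R_L ≥ R_th(1/0.100 − 1) = 553.2 × 9.000 = 4.98 kΩ.

R_L(min) ≈ 4.98 kΩ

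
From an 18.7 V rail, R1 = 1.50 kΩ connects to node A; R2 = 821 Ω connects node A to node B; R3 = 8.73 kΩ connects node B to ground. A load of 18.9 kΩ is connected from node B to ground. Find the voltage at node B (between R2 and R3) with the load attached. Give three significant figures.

At node B, R3 is in parallel with the load: R3‖R_L = 5972 Ω.
Below node A the resistance is R2 + (R3‖R_L) = 6793 Ω, so V_A = 18.7 × 6793/8293 = 15.32 V.
Then V_B = V_A × (R3‖R_L)/(R2 + R3‖R_L) = 15.32 × 5972/6793 = 13.5 V.

V ≈ 13.5 V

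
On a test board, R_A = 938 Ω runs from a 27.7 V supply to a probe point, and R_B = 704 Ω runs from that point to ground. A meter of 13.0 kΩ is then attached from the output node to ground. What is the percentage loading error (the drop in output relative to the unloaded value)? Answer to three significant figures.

The divider's output (Thévenin) resistance is R_A‖R_B = 402.2 Ω.
Fractional drop under load = R_th/(R_th + R_L) = 402.2 / (402.2 + 13000) = 0.03001.
So the output falls by 3.00 %.

3.00 %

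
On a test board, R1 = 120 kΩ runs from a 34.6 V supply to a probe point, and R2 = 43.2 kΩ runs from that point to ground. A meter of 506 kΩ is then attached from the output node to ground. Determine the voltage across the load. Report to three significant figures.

V_out ≈ 8.62 V

The load sits in parallel with R2: R2‖R_L = (43.2 × 506) / (43.2 + 506) = 39.80 kΩ.
V_out = 34.6 × 39.80 / (120 + 39.80) = 34.6 × 39.80/159.8 = 8.62 V.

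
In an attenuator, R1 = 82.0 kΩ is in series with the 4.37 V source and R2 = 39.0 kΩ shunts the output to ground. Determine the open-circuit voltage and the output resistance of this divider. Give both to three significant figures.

V_th is the open-circuit tap voltage: 4.37 × 39.0/(82.0 + 39.0) = 1.41 V.
With the supply zeroed, R1 and R2 appear in parallel from the tap: R_th = R1‖R2 = (82.0 × 39.0)/121.0 = 26.4 kΩ.

V_th = 1.41 V, R_th = 26.4 kΩ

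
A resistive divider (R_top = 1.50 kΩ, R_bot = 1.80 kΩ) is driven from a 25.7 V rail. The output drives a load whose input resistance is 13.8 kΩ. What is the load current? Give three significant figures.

I_L ≈ 0.959 mA

R_bot‖R_L = 1.592 kΩ; V_out = 25.7 × 1.592/3.092 = 13.23 V.
I_L = V_out / R_L = 13.23 / 13.8 kΩ = 0.959 mA.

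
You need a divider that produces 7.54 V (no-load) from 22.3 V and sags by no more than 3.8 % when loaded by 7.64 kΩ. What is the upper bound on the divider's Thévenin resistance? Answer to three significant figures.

R_th ≤ 302 Ω

Loading drop = R_th/(R_th + R_L) ≤ 0.0380, so R_th ≤ R_L · ε/(1−ε) = 7.64 kΩ × 0.0380/0.9620 = 302 Ω.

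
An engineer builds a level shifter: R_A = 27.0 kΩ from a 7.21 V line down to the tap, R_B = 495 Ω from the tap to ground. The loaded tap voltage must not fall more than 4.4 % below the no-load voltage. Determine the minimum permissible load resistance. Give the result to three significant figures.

R_L(min) ≈ 10.6 kΩ

Output resistance R_th = R_A‖R_B = (27000 × 495)/27500 = 486.1 Ω.
The fractional drop is R_th/(R_th + R_L); requiring this ≤ 0.0440 gives R_L ≥ R_th(1/0.0440 − 1) = 486.1 × 21.73 = 10.6 kΩ.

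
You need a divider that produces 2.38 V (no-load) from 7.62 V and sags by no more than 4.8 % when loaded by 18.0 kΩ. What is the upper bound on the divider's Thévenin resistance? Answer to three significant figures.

Loading drop = R_th/(R_th + R_L) ≤ 0.0480, so R_th ≤ R_L · ε/(1−ε) = 18.0 kΩ × 0.0480/0.9520 = 908 Ω.

R_th ≤ 908 Ω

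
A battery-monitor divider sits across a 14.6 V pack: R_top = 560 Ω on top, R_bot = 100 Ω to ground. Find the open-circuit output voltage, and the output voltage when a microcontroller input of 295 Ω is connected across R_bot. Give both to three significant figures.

Open-circuit: V = 14.6 × 100/(560 + 100) = 2.21 V.
With the load, R_bot becomes R_bot‖R_L = 74.68 Ω, so V = 14.6 × 74.68/634.7 = 1.72 V.

Unloaded: 2.21 V; loaded: 1.72 V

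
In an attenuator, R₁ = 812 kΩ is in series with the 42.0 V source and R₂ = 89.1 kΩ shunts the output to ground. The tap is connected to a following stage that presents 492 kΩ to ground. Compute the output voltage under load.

The load sits in parallel with R₂: R₂‖R_L = (89.1 × 492) / (89.1 + 492) = 75.44 kΩ.
V_out = 42.0 × 75.44 / (812 + 75.44) = 42.0 × 75.44/887.4 = 3.57 V.

V_out ≈ 3.57 V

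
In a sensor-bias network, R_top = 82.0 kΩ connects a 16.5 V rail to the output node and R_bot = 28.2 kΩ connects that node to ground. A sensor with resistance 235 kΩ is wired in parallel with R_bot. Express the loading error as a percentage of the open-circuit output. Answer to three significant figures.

The divider's output (Thévenin) resistance is R_top‖R_bot = 20.98 kΩ.
Fractional drop under load = R_th/(R_th + R_L) = 20.98 / (20.98 + 235) = 0.08197.
So the output falls by 8.20 %.

8.20 %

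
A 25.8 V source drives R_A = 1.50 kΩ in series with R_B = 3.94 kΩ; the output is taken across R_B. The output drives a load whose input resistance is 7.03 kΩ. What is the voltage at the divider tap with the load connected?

The load sits in parallel with R_B: R_B‖R_L = (3.94 × 7.03) / (3.94 + 7.03) = 2.525 kΩ.
V_out = 25.8 × 2.525 / (1.50 + 2.525) = 25.8 × 2.525/4.025 = 16.2 V.

V_out ≈ 16.2 V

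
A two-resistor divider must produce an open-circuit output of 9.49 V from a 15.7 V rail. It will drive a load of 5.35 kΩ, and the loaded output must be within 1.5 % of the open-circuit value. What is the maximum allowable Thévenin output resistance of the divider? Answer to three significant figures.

R_th ≤ 81.5 Ω

Loading drop = R_th/(R_th + R_L) ≤ 0.0150, so R_th ≤ R_L · ε/(1−ε) = 5.35 kΩ × 0.0150/0.9850 = 81.5 Ω.
(Any R1, R2 with R2/(R1+R2) = 0.604 and R1‖R2 ≤ 81.5 Ω will meet the spec.)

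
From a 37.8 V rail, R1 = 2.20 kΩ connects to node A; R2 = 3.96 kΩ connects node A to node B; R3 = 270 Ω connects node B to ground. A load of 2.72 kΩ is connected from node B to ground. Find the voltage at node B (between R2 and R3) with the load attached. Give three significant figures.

At node B, R3 is in parallel with the load: R3‖R_L = 245.6 Ω.
Below node A the resistance is R2 + (R3‖R_L) = 4206 Ω, so V_A = 37.8 × 4206/6406 = 24.82 V.
Then V_B = V_A × (R3‖R_L)/(R2 + R3‖R_L) = 24.82 × 245.6/4206 = 1.45 V.

V ≈ 1.45 V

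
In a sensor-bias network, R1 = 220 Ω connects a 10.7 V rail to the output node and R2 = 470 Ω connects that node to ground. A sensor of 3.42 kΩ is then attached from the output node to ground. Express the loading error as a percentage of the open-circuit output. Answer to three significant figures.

4.20 %

The divider's output (Thévenin) resistance is R1‖R2 = 149.9 Ω.
Fractional drop under load = R_th/(R_th + R_L) = 149.9 / (149.9 + 3420) = 0.04198.
So the output falls by 4.20 %.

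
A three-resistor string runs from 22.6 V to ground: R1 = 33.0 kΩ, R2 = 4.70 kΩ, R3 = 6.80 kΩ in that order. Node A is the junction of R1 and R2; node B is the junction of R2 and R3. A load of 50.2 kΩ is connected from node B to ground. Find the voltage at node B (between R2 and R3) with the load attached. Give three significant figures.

V ≈ 3.10 V

At node B, R3 is in parallel with the load: R3‖R_L = 5.989 kΩ.
Below node A the resistance is R2 + (R3‖R_L) = 10.69 kΩ, so V_A = 22.6 × 10.69/43.69 = 5.529 V.
Then V_B = V_A × (R3‖R_L)/(R2 + R3‖R_L) = 5.529 × 5.989/10.69 = 3.10 V.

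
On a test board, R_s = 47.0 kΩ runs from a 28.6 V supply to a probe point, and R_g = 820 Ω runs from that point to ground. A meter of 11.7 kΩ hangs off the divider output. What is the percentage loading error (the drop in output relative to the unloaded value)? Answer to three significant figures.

The divider's output (Thévenin) resistance is R_s‖R_g = 805.9 Ω.
Fractional drop under load = R_th/(R_th + R_L) = 805.9 / (805.9 + 11700) = 0.06444.
So the output falls by 6.44 %.

6.44 %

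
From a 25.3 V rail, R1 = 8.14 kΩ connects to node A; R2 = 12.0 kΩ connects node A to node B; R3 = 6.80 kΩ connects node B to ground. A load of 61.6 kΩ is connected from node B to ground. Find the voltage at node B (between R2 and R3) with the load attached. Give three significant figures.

At node B, R3 is in parallel with the load: R3‖R_L = 6.124 kΩ.
Below node A the resistance is R2 + (R3‖R_L) = 18.12 kΩ, so V_A = 25.3 × 18.12/26.26 = 17.46 V.
Then V_B = V_A × (R3‖R_L)/(R2 + R3‖R_L) = 17.46 × 6.124/18.12 = 5.90 V.

V ≈ 5.90 V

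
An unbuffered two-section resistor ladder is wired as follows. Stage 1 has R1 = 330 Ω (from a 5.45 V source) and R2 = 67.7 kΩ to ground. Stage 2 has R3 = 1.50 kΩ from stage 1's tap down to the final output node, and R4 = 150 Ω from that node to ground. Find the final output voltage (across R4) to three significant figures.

Stage 2 presents R3+R4 = 1650 Ω as a load on stage 1's tap.
Stage 1's lower leg becomes R2‖(R3+R4) = 1611 Ω, so V_mid = 5.45 × 1611/1941 = 4.523 V.
Stage 2 is itself unloaded: V_out = V_mid × R4/(R3+R4) = 4.523 × 150/1650 = 0.411 V.

V_out ≈ 0.411 V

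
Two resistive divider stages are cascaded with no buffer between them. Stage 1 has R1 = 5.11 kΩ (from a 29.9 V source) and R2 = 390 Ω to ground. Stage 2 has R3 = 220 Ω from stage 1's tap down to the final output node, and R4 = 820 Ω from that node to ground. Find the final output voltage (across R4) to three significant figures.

Stage 2 presents R3+R4 = 1040 Ω as a load on stage 1's tap.
Stage 1's lower leg becomes R2‖(R3+R4) = 283.6 Ω, so V_mid = 29.9 × 283.6/5394 = 1.572 V.
Stage 2 is itself unloaded: V_out = V_mid × R4/(R3+R4) = 1.572 × 820/1040 = 1.24 V.

V_out ≈ 1.24 V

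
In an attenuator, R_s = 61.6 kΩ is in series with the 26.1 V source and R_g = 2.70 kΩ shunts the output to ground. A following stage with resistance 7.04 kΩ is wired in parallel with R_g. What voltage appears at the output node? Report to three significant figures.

V_out ≈ 0.801 V

The load sits in parallel with R_g: R_g‖R_L = (2.70 × 7.04) / (2.70 + 7.04) = 1.952 kΩ.
V_out = 26.1 × 1.952 / (61.6 + 1.952) = 26.1 × 1.952/63.55 = 0.801 V.
(Unloaded it would have been 1.10 V.)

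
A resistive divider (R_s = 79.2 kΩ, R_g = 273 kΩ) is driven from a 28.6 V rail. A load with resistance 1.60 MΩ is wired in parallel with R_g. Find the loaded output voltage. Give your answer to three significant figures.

V_out ≈ 21.3 V

The load sits in parallel with R_g: R_g‖R_L = (273 × 1600) / (273 + 1600) = 233.2 kΩ.
V_out = 28.6 × 233.2 / (79.2 + 233.2) = 28.6 × 233.2/312.4 = 21.3 V.
(Unloaded it would have been 22.2 V.)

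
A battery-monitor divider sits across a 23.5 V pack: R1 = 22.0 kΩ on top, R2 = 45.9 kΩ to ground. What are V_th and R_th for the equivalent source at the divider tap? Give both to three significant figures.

V_th = 15.9 V, R_th = 14.9 kΩ

V_th is the open-circuit tap voltage: 23.5 × 45.9/(22.0 + 45.9) = 15.9 V.
With the supply zeroed, R1 and R2 appear in parallel from the tap: R_th = R1‖R2 = (22.0 × 45.9)/67.90 = 14.9 kΩ.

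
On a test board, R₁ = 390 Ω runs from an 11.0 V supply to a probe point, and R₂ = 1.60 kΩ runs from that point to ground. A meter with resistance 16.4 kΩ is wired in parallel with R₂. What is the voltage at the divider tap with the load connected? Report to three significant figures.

V_out ≈ 8.68 V

The load sits in parallel with R₂: R₂‖R_L = (1600 × 16400) / (1600 + 16400) = 1458 Ω.
V_out = 11.0 × 1458 / (390 + 1458) = 11.0 × 1458/1848 = 8.68 V.
(Unloaded it would have been 8.84 V.)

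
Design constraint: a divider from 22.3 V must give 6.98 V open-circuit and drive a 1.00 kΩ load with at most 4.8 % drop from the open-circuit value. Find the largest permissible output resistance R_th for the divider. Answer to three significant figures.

R_th ≤ 50.4 Ω

Loading drop = R_th/(R_th + R_L) ≤ 0.0480, so R_th ≤ R_L · ε/(1−ε) = 1.00 kΩ × 0.0480/0.9520 = 50.4 Ω.
(Any R1, R2 with R2/(R1+R2) = 0.313 and R1‖R2 ≤ 50.4 Ω will meet the spec.)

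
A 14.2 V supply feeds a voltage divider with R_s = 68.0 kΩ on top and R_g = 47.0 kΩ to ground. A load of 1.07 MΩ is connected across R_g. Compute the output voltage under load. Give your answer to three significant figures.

The load sits in parallel with R_g: R_g‖R_L = (47.0 × 1070) / (47.0 + 1070) = 45.02 kΩ.
V_out = 14.2 × 45.02 / (68.0 + 45.02) = 14.2 × 45.02/113.0 = 5.66 V.

V_out ≈ 5.66 V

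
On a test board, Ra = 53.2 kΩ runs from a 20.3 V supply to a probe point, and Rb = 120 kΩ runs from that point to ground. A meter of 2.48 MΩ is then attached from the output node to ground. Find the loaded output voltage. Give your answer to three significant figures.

V_out ≈ 13.9 V

The load sits in parallel with Rb: Rb‖R_L = (120 × 2480) / (120 + 2480) = 114.5 kΩ.
V_out = 20.3 × 114.5 / (53.2 + 114.5) = 20.3 × 114.5/167.7 = 13.9 V.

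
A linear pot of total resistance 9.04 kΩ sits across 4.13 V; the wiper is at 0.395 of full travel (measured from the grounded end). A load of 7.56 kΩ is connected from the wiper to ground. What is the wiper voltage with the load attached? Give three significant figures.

V ≈ 1.27 V

The wiper splits the pot into (1−α)R = 5.469 kΩ above and αR = 3.571 kΩ below.
Lower section ‖ load = 2.425 kΩ.
V_wiper = 4.13 × 2.425/(5.469 + 2.425) = 1.27 V.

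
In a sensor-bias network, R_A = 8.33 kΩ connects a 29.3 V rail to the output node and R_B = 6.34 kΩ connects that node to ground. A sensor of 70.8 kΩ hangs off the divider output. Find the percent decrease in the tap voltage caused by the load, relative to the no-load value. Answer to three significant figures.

4.84 %

The divider's output (Thévenin) resistance is R_A‖R_B = 3.600 kΩ.
Fractional drop under load = R_th/(R_th + R_L) = 3.600 / (3.600 + 70.8) = 0.04839.
So the output falls by 4.84 %.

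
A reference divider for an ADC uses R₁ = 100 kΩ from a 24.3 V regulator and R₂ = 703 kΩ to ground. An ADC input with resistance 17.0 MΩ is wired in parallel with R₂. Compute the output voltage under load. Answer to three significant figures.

V_out ≈ 21.2 V

The load sits in parallel with R₂: R₂‖R_L = (703 × 17000) / (703 + 17000) = 675.1 kΩ.
V_out = 24.3 × 675.1 / (100 + 675.1) = 24.3 × 675.1/775.1 = 21.2 V.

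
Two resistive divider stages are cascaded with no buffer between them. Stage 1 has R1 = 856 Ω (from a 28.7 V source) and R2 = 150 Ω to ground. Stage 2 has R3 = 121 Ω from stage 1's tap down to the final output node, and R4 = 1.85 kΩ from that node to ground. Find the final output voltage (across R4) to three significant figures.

Stage 2 presents R3+R4 = 1971 Ω as a load on stage 1's tap.
Stage 1's lower leg becomes R2‖(R3+R4) = 139.4 Ω, so V_mid = 28.7 × 139.4/995.4 = 4.019 V.
Stage 2 is itself unloaded: V_out = V_mid × R4/(R3+R4) = 4.019 × 1850/1971 = 3.77 V.

V_out ≈ 3.77 V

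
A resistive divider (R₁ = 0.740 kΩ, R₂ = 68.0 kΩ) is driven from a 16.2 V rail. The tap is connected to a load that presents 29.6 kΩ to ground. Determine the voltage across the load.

The load sits in parallel with R₂: R₂‖R_L = (68000 × 29600) / (68000 + 29600) = 20620 Ω.
V_out = 16.2 × 20620 / (740 + 20620) = 16.2 × 20620/21360 = 15.6 V.
(Unloaded it would have been 16.0 V.)

V_out ≈ 15.6 V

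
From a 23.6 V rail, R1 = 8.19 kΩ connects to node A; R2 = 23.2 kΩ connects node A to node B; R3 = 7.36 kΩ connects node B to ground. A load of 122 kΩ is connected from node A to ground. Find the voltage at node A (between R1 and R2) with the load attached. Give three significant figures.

V ≈ 17.7 V

Below node A the series string R2+R3 = 30.56 kΩ sits in parallel with the 122 kΩ load: 24.44 kΩ.
V_A = 23.6 × 24.44/(8.19 + 24.44) = 17.7 V.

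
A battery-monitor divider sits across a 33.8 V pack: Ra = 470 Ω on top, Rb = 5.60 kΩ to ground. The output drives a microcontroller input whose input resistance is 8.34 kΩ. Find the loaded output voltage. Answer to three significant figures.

The load sits in parallel with Rb: Rb‖R_L = (5600 × 8340) / (5600 + 8340) = 3350 Ω.
V_out = 33.8 × 3350 / (470 + 3350) = 33.8 × 3350/3820 = 29.6 V.
(Unloaded it would have been 31.2 V.)

V_out ≈ 29.6 V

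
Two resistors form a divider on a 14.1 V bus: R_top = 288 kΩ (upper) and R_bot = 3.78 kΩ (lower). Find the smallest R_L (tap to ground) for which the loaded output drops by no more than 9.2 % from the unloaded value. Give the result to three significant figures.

Output resistance R_th = R_top‖R_bot = (288 × 3.78)/291.8 = 3.731 kΩ.
The fractional drop is R_th/(R_th + R_L); requiring this ≤ 0.0920 gives R_L ≥ R_th(1/0.0920 − 1) = 3.731 × 9.870 = 36.8 kΩ.

R_L(min) ≈ 36.8 kΩ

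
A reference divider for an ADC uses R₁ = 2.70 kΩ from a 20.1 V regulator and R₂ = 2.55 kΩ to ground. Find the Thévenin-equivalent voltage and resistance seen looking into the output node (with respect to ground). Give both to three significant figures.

V_th is the open-circuit tap voltage: 20.1 × 2.55/(2.70 + 2.55) = 9.76 V.
With the supply zeroed, R₁ and R₂ appear in parallel from the tap: R_th = R₁‖R₂ = (2.70 × 2.55)/5.250 = 1.31 kΩ.

V_th = 9.76 V, R_th = 1.31 kΩ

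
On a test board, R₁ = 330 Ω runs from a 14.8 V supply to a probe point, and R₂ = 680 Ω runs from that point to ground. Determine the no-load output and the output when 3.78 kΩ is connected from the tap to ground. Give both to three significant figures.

Unloaded: 9.96 V; loaded: 9.41 V

Open-circuit: V = 14.8 × 680/(330 + 680) = 9.96 V.
With the load, R₂ becomes R₂‖R_L = 576.3 Ω, so V = 14.8 × 576.3/906.3 = 9.41 V.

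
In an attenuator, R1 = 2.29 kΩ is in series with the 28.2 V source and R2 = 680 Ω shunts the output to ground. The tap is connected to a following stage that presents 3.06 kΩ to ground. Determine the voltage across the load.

The load sits in parallel with R2: R2‖R_L = (680 × 3060) / (680 + 3060) = 556.4 Ω.
V_out = 28.2 × 556.4 / (2290 + 556.4) = 28.2 × 556.4/2846 = 5.51 V.
(Unloaded it would have been 6.46 V.)

V_out ≈ 5.51 V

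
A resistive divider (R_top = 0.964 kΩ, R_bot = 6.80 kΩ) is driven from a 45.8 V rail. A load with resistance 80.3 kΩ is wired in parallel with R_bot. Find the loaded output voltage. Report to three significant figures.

V_out ≈ 39.7 V

The load sits in parallel with R_bot: R_bot‖R_L = (6800 × 80300) / (6800 + 80300) = 6269 Ω.
V_out = 45.8 × 6269 / (964 + 6269) = 45.8 × 6269/7233 = 39.7 V.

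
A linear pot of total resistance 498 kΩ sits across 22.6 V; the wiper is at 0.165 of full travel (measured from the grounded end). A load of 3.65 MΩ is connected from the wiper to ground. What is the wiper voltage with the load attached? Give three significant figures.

The wiper splits the pot into (1−α)R = 415.8 kΩ above and αR = 82.17 kΩ below.
Lower section ‖ load = 80.36 kΩ.
V_wiper = 22.6 × 80.36/(415.8 + 80.36) = 3.66 V.

V ≈ 3.66 V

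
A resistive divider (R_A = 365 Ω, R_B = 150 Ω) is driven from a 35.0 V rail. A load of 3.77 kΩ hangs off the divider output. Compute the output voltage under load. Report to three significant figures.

The load sits in parallel with R_B: R_B‖R_L = (150 × 3770) / (150 + 3770) = 144.3 Ω.
V_out = 35.0 × 144.3 / (365 + 144.3) = 35.0 × 144.3/509.3 = 9.91 V.

V_out ≈ 9.91 V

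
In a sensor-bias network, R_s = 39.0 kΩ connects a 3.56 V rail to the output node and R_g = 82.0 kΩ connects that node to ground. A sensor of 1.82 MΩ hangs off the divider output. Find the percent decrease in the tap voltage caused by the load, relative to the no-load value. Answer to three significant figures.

1.43 %

The divider's output (Thévenin) resistance is R_s‖R_g = 26.43 kΩ.
Fractional drop under load = R_th/(R_th + R_L) = 26.43 / (26.43 + 1820) = 0.01431.
So the output falls by 1.43 %.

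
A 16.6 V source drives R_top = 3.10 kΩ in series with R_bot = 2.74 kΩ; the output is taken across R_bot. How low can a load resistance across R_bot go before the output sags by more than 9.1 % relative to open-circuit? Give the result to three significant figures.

R_L(min) ≈ 14.5 kΩ

Output resistance R_th = R_top‖R_bot = (3.10 × 2.74)/5.840 = 1.454 kΩ.
The fractional drop is R_th/(R_th + R_L); requiring this ≤ 0.0910 gives R_L ≥ R_th(1/0.0910 − 1) = 1.454 × 9.989 = 14.5 kΩ.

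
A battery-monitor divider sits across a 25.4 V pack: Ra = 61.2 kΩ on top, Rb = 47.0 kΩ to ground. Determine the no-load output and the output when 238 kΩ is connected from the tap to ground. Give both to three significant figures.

Open-circuit: V = 25.4 × 47.0/(61.2 + 47.0) = 11.0 V.
With the load, Rb becomes Rb‖R_L = 39.25 kΩ, so V = 25.4 × 39.25/100.4 = 9.92 V.

Unloaded: 11.0 V; loaded: 9.92 V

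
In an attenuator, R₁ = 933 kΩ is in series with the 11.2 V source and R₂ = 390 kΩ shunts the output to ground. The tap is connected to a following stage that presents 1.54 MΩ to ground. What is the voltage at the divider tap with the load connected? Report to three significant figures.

V_out ≈ 2.80 V

The load sits in parallel with R₂: R₂‖R_L = (390 × 1540) / (390 + 1540) = 311.2 kΩ.
V_out = 11.2 × 311.2 / (933 + 311.2) = 11.2 × 311.2/1244 = 2.80 V.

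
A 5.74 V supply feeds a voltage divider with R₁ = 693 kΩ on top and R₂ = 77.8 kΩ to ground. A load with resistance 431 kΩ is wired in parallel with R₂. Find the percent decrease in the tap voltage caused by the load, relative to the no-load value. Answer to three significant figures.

The divider's output (Thévenin) resistance is R₁‖R₂ = 69.95 kΩ.
Fractional drop under load = R_th/(R_th + R_L) = 69.95 / (69.95 + 431) = 0.1396.
So the output falls by 14.0 %.

14.0 %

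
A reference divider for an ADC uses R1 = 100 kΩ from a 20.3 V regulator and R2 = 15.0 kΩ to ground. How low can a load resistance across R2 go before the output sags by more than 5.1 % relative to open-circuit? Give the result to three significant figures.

Output resistance R_th = R1‖R2 = (100 × 15.0)/115.0 = 13.04 kΩ.
The fractional drop is R_th/(R_th + R_L); requiring this ≤ 0.0510 gives R_L ≥ R_th(1/0.0510 − 1) = 13.04 × 18.61 = 243 kΩ.

R_L(min) ≈ 243 kΩ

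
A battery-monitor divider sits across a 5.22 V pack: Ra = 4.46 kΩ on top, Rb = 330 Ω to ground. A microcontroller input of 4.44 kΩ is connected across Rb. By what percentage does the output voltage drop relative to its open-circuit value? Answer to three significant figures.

The divider's output (Thévenin) resistance is Ra‖Rb = 307.3 Ω.
Fractional drop under load = R_th/(R_th + R_L) = 307.3 / (307.3 + 4440) = 0.06472.
So the output falls by 6.47 %.

6.47 %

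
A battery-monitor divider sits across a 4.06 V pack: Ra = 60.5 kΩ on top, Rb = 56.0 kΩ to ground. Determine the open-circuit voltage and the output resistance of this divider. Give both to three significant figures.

V_th = 1.95 V, R_th = 29.1 kΩ

V_th is the open-circuit tap voltage: 4.06 × 56.0/(60.5 + 56.0) = 1.95 V.
With the supply zeroed, Ra and Rb appear in parallel from the tap: R_th = Ra‖Rb = (60.5 × 56.0)/116.5 = 29.1 kΩ.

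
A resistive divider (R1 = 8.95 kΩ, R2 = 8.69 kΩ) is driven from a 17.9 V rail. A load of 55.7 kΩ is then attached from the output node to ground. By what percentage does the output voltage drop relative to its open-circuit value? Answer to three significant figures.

7.34 %

The divider's output (Thévenin) resistance is R1‖R2 = 4.409 kΩ.
Fractional drop under load = R_th/(R_th + R_L) = 4.409 / (4.409 + 55.7) = 0.07335.
So the output falls by 7.34 %.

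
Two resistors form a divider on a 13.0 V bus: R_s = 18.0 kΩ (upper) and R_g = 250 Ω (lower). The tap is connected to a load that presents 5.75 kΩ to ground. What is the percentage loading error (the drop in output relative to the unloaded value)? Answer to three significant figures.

The divider's output (Thévenin) resistance is R_s‖R_g = 246.6 Ω.
Fractional drop under load = R_th/(R_th + R_L) = 246.6 / (246.6 + 5750) = 0.04112.
So the output falls by 4.11 %.

4.11 %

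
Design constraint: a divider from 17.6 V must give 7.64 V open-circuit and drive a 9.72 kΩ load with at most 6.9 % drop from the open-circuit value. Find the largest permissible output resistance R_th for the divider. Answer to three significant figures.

R_th ≤ 720 Ω

Loading drop = R_th/(R_th + R_L) ≤ 0.0690, so R_th ≤ R_L · ε/(1−ε) = 9.72 kΩ × 0.0690/0.9310 = 720 Ω.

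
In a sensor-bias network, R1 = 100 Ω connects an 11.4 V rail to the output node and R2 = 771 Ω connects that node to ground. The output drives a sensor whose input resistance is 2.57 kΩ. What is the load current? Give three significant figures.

R2‖R_L = 593.1 Ω; V_out = 11.4 × 593.1/693.1 = 9.755 V.
I_L = V_out / R_L = 9.755 / 2.57 kΩ = 3.80 mA.

I_L ≈ 3.80 mA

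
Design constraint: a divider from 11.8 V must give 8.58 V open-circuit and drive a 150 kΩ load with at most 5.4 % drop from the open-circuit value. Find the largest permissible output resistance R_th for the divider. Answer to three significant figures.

R_th ≤ 8.56 kΩ

Loading drop = R_th/(R_th + R_L) ≤ 0.0540, so R_th ≤ R_L · ε/(1−ε) = 150 kΩ × 0.0540/0.9460 = 8.56 kΩ.
(Any R1, R2 with R2/(R1+R2) = 0.727 and R1‖R2 ≤ 8.56 kΩ will meet the spec.)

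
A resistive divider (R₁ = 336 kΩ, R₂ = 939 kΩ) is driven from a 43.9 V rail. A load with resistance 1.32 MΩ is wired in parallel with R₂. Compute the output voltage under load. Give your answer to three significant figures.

The load sits in parallel with R₂: R₂‖R_L = (939 × 1320) / (939 + 1320) = 548.7 kΩ.
V_out = 43.9 × 548.7 / (336 + 548.7) = 43.9 × 548.7/884.7 = 27.2 V.
(Unloaded it would have been 32.3 V.)

V_out ≈ 27.2 V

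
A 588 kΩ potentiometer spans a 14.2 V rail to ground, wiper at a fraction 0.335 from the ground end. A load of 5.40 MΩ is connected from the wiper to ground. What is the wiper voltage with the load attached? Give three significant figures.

The wiper splits the pot into (1−α)R = 391.0 kΩ above and αR = 197.0 kΩ below.
Lower section ‖ load = 190.0 kΩ.
V_wiper = 14.2 × 190.0/(391.0 + 190.0) = 4.64 V.

V ≈ 4.64 V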